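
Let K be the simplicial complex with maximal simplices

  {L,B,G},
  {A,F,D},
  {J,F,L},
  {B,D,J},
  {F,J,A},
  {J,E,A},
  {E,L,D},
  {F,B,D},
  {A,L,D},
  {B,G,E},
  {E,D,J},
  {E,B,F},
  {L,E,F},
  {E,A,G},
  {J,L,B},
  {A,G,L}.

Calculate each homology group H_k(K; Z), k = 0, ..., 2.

H_0 ≅ Z,  H_1 ≅ Z^2,  H_2 ≅ Z.

Take the total order A < B < D < E < F < G < J < L on the vertex set. Then K (dimension 2) consists of the simplices:

  0-simplices (8): A, B, D, E, F, G, J, L
  1-simplices (24): AD, AE, AF, AG, AJ, AL, BD, BE, BF, BG, BJ, BL, DE, DF, DJ, DL, EF, EG, EJ, EL, FJ, FL, GL, JL
  2-simplices (16): ADF, ADL, AEG, AEJ, AFJ, AGL, BDF, BDJ, BEF, BEG, BGL, BJL, DEJ, DEL, EFL, FJL

giving chain groups C_0 ≅ Z^8, C_1 ≅ Z^24, C_2 ≅ Z^16.

Boundary ∂_1: C_1 → C_0 sends each edge [p,q] (with p < q) to q − p.
This gives a 8×24 integer matrix of rank 7; reducing to Smith normal form yields diagonal entries (1,1,1,1,1,1,1).

∂_2: C_2 → C_1 maps a triangle to the signed sum of its edges. For instance
  ∂BEF = EF − BF + BE,
  ∂FJL = JL − FL + FJ.
As a 24×16 matrix over Z this has rank 15, with invariant factors (1,1,1,1,1,1,1,1,1,1,1,1,1,1,1).

Computing H_k = (kernel of ∂_k) / (image of ∂_{k+1}):

  H_0: rank C_0 − rank ∂_1 = 8 − 7 = 1, and the invariant factors of ∂_1 are all 1, so H_0 ≅ Z.
  H_1: rank ker ∂_1 − rank ∂_2 = (24 − 7) − 15 = 2, and the invariant factors of ∂_2 are all 1, so H_1 ≅ Z^2.
  H_2: rank ker ∂_2 − rank ∂_3 = (16 − 15) − 0 = 1, and there is no ∂_3, so H_2 ≅ Z.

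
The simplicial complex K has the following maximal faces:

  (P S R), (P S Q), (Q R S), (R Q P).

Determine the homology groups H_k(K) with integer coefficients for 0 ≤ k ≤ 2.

H_0 = Z,  H_1 = 0,  H_2 = Z.

Take the total order P < Q < R < S on the vertex set. Then K (dimension 2) consists of the simplices:

  0-simplices (4): P, Q, R, S
  1-simplices (6): PQ, PR, PS, QR, QS, RS
  2-simplices (4): PQR, PQS, PRS, QRS

giving chain groups C_0 ≅ Z^4, C_1 ≅ Z^6, C_2 ≅ Z^4.

∂_1: C_1 → C_0 maps an edge to its endpoints' difference, ∂[p,q] = q − p.
The 4×6 boundary matrix has rank 3 and Smith normal form diag(1,1,1).

The boundary map ∂_2: C_2 → C_1 maps a triangle to the signed sum of its edges. For instance
  ∂PQS = QS − PS + PQ,
  ∂PRS = RS − PS + PR.
The resulting 6×4 matrix has rank 3, and its Smith normal form has invariant factors (1,1,1).

Now H_k = ker ∂_k / im ∂_{k+1}, so:

  H_0: rank C_0 − rank ∂_1 = 4 − 3 = 1, and the invariant factors of ∂_1 are all 1, so H_0 ≅ Z.
  H_1: rank ker ∂_1 − rank ∂_2 = (6 − 3) − 3 = 0, and the invariant factors of ∂_2 are all 1, so H_1 ≅ 0.
  H_2: rank ker ∂_2 − rank ∂_3 = (4 − 3) − 0 = 1, and there is no ∂_3, so H_2 ≅ Z.

As a check, the Euler characteristic is 4 − 6 + 4 = 2, which agrees with 1 − 0 + 1 = 2.
(K is a triangulation of the 2-sphere S^2.)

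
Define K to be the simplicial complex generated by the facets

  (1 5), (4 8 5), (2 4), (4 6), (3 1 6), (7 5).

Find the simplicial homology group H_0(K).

H_0 ≅ Z.

K has 8 vertices, 10 edges, 2 triangles.
rank ∂_0 = 0, rank ∂_1 = 7 ⇒ b_0 = 8 − 0 − 7 = 1; all invariant factors of ∂_1 are 1 so no torsion. So H_0 ≅ Z.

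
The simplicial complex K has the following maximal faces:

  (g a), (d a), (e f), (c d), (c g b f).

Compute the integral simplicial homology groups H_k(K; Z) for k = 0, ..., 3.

H_0 = Z,  H_1 = Z,  H_2 = 0,  H_3 = 0.

K has 7 vertices, 10 edges, 4 triangles, 1 3-simplex.
rank ∂_0 = 0, rank ∂_1 = 6 ⇒ b_0 = 7 − 0 − 6 = 1; all invariant factors of ∂_1 are 1 so no torsion. So H_0 ≅ Z.
rank ∂_1 = 6, rank ∂_2 = 3 ⇒ b_1 = 10 − 6 − 3 = 1; all invariant factors of ∂_2 are 1 so no torsion. So H_1 ≅ Z.
rank ∂_2 = 3, rank ∂_3 = 1 ⇒ b_2 = 4 − 3 − 1 = 0; all invariant factors of ∂_3 are 1 so no torsion. So H_2 ≅ 0.
rank ∂_3 = 1, rank ∂_4 = 0 ⇒ b_3 = 1 − 1 − 0 = 0. So H_3 ≅ 0.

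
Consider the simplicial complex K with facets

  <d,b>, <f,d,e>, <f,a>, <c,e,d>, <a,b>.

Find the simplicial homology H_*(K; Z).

H_0 = Z,  H_1 = Z,  H_2 = 0.

We work with the vertex ordering a < b < c < d < e < f. The simplices of K, each written with vertices in increasing order, are:

  0-simplices (6): a, b, c, d, e, f
  1-simplices (8): ab, af, bd, cd, ce, de, df, ef
  2-simplices (2): cde, def

Hence C_0 ≅ Z^6, C_1 ≅ Z^8, C_2 ≅ Z^2.

Boundary ∂_1: C_1 → C_0 sends each edge [p,q] (with p < q) to q − p. For instance
  ∂bd = d − b.
The 6×8 boundary matrix has rank 5 and Smith normal form diag(1,1,1,1,1).

The boundary map ∂_2: C_2 → C_1 sends each 2-simplex [p,q,r] to [q,r] − [p,r] + [p,q]. For instance
  ∂cde = de − ce + cd,
  ∂def = ef − df + de.
This gives a 8×2 integer matrix of rank 2; reducing to Smith normal form yields diagonal entries (1,1).

From H_k ≅ ker(∂_k) / im(∂_{k+1}) we obtain:

  H_0: rank C_0 − rank ∂_1 = 6 − 5 = 1, and the invariant factors of ∂_1 are all 1, so H_0 ≅ Z.
  H_1: rank ker ∂_1 − rank ∂_2 = (8 − 5) − 2 = 1, and the invariant factors of ∂_2 are all 1, so H_1 ≅ Z.
  H_2: rank ker ∂_2 − rank ∂_3 = (2 − 2) − 0 = 0, and there is no ∂_3, so H_2 ≅ 0.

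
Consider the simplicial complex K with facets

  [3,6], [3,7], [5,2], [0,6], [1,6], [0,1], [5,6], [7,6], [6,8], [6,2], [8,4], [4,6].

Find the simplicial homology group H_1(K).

K has 9 vertices, 12 edges.
rank ∂_1 = 8, rank ∂_2 = 0 ⇒ b_1 = 12 − 8 − 0 = 4. So H_1 ≅ Z^4.

H_1 ≅ Z^4.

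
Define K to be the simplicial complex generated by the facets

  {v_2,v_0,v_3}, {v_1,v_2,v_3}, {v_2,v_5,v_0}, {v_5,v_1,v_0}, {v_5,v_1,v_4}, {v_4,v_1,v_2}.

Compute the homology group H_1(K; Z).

Take the total order v_0 < v_1 < v_2 < v_3 < v_4 < v_5 on the vertex set. Then K (dimension 2) consists of the simplices:

  0-simplices (6): [v_0], [v_1], [v_2], [v_3], [v_4], [v_5]
  1-simplices (12): [v_0,v_1], [v_0,v_2], [v_0,v_3], [v_0,v_5], [v_1,v_2], [v_1,v_3], [v_1,v_4], [v_1,v_5], [v_2,v_3], [v_2,v_4], [v_2,v_5], [v_4,v_5]
  2-simplices (6): [v_0,v_1,v_5], [v_0,v_2,v_3], [v_0,v_2,v_5], [v_1,v_2,v_3], [v_1,v_2,v_4], [v_1,v_4,v_5]

giving chain groups C_0 ≅ Z^6, C_1 ≅ Z^12, C_2 ≅ Z^6.

∂_1: C_1 → C_0 is given by ∂[p,q] = [q] − [p]. For instance
  ∂[v_0,v_3] = [v_3] − [v_0].
The resulting 6×12 matrix has rank 5, and its Smith normal form has invariant factors (1,1,1,1,1).

∂_2: C_2 → C_1 maps a triangle to the signed sum of its edges. For instance
  ∂[v_1,v_2,v_4] = [v_2,v_4] − [v_1,v_4] + [v_1,v_2],
  ∂[v_0,v_2,v_5] = [v_2,v_5] − [v_0,v_5] + [v_0,v_2].
This gives a 12×6 integer matrix of rank 6; reducing to Smith normal form yields diagonal entries (1,1,1,1,1,1).

From H_k ≅ ker(∂_k) / im(∂_{k+1}) we obtain:

  H_1: rank ker ∂_1 − rank ∂_2 = (12 − 5) − 6 = 1, and the invariant factors of ∂_2 are all 1, so H_1 ≅ Z.

(K is a triangulation of the cylinder S^1 x I.)

H_1 ≅ Z.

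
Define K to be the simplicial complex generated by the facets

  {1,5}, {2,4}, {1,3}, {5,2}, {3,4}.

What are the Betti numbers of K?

b_0 = 1, b_1 = 1.

Fix the vertex order 1 < 2 < 3 < 4 < 5 and write every simplex with vertices in increasing order. Then dim K = 1 and the simplices of K are:

  0-simplices (5): [1], [2], [3], [4], [5]
  1-simplices (5): [1,3], [1,5], [2,4], [2,5], [3,4]

so the chain groups are C_0 ≅ Z^5, C_1 ≅ Z^5.

∂_1: C_1 → C_0 is given by ∂[p,q] = [q] − [p].
The resulting 5×5 matrix has rank 4, and its Smith normal form has invariant factors (1,1,1,1).

Now H_k = ker ∂_k / im ∂_{k+1}, so:

  H_0: rank C_0 − rank ∂_1 = 5 − 4 = 1, and the invariant factors of ∂_1 are all 1, so H_0 ≅ Z.
  H_1: rank ker ∂_1 − rank ∂_2 = (5 − 4) − 0 = 1, and there is no ∂_2, so H_1 ≅ Z.

As a check, the Euler characteristic is 5 − 5 = 0, which agrees with 1 − 1 = 0.

Hence the Betti numbers are b_0 = 1, b_1 = 1.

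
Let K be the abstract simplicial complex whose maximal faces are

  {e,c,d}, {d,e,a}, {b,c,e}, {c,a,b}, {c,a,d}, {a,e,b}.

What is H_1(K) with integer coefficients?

H_1 = 0.

Fix the vertex order a < b < c < d < e and write every simplex with vertices in increasing order. Then dim K = 2 and the simplices of K are:

  0-simplices (5): a, b, c, d, e
  1-simplices (9): ab, ac, ad, ae, bc, be, cd, ce, de
  2-simplices (6): abc, abe, acd, ade, bce, cde

giving chain groups C_0 ≅ Z^5, C_1 ≅ Z^9, C_2 ≅ Z^6.

Boundary ∂_1: C_1 → C_0 sends each edge [p,q] (with p < q) to q − p.
The resulting 5×9 matrix has rank 4, and its Smith normal form has invariant factors (1,1,1,1).

The boundary map ∂_2: C_2 → C_1 sends each 2-simplex [p,q,r] to [q,r] − [p,r] + [p,q]. For instance
  ∂abe = be − ae + ab,
  ∂ade = de − ae + ad.
As a 9×6 matrix over Z this has rank 5, with invariant factors (1,1,1,1,1).

Computing H_k = (kernel of ∂_k) / (image of ∂_{k+1}):

  H_1: rank ker ∂_1 − rank ∂_2 = (9 − 4) − 5 = 0, and the invariant factors of ∂_2 are all 1, so H_1 ≅ 0.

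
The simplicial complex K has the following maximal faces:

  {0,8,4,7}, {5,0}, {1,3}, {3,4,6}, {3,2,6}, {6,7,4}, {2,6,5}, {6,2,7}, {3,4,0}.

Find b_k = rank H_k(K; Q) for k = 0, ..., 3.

b_0 = 1, b_1 = 1, b_2 = 0, b_3 = 0.

K has 9 vertices, 18 edges, 10 triangles, 1 3-simplex.
rank ∂_0 = 0, rank ∂_1 = 8 ⇒ b_0 = 9 − 0 − 8 = 1; all invariant factors of ∂_1 are 1 so no torsion. So H_0 = Z.
rank ∂_1 = 8, rank ∂_2 = 9 ⇒ b_1 = 18 − 8 − 9 = 1; all invariant factors of ∂_2 are 1 so no torsion. So H_1 = Z.
rank ∂_2 = 9, rank ∂_3 = 1 ⇒ b_2 = 10 − 9 − 1 = 0; all invariant factors of ∂_3 are 1 so no torsion. So H_2 = 0.
rank ∂_3 = 1, rank ∂_4 = 0 ⇒ b_3 = 1 − 1 − 0 = 0. So H_3 = 0.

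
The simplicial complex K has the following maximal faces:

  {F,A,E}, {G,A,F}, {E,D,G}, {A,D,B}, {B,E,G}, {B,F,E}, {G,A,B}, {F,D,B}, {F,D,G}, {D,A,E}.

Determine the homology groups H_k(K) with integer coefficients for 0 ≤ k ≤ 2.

H_0 ≅ Z,  H_1 ≅ Z/2Z,  H_2 = 0.

Fix the vertex order A < B < D < E < F < G and write every simplex with vertices in increasing order. Then dim K = 2 and the simplices of K are:

  0-simplices (6): A, B, D, E, F, G
  1-simplices (15): AB, AD, AE, AF, AG, BD, BE, BF, BG, DE, DF, DG, EF, EG, FG
  2-simplices (10): ABD, ABG, ADE, AEF, AFG, BDF, BEF, BEG, DEG, DFG

giving chain groups C_0 ≅ Z^6, C_1 ≅ Z^15, C_2 ≅ Z^10.

The boundary map ∂_1: C_1 → C_0 sends each edge [p,q] (with p < q) to q − p.
The 6×15 boundary matrix has rank 5 and Smith normal form diag(1,1,1,1,1).

∂_2: C_2 → C_1 sends each 2-simplex [p,q,r] to [q,r] − [p,r] + [p,q]. For instance
  ∂DFG = FG − DG + DF,
  ∂ADE = DE − AE + AD.
As a 15×10 matrix over Z this has rank 10, with invariant factors (1,1,1,1,1,1,1,1,1,2).

Now H_k = ker ∂_k / im ∂_{k+1}, so:

  H_0: rank C_0 − rank ∂_1 = 6 − 5 = 1, and the invariant factors of ∂_1 are all 1, so H_0 = Z.
  H_1: rank ker ∂_1 − rank ∂_2 = (15 − 5) − 10 = 0, and ∂_2 has invariant factor 2 > 1, so H_1 = Z/2Z.
  H_2: rank ker ∂_2 − rank ∂_3 = (10 − 10) − 0 = 0, and there is no ∂_3, so H_2 = 0.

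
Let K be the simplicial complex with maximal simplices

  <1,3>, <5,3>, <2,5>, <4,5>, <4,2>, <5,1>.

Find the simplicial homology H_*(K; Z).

Fix the vertex order 1 < 2 < 3 < 4 < 5 and write every simplex with vertices in increasing order. Then dim K = 1 and the simplices of K are:

  0-simplices (5): [1], [2], [3], [4], [5]
  1-simplices (6): [1,3], [1,5], [2,4], [2,5], [3,5], [4,5]

so the chain groups are C_0 ≅ Z^5, C_1 ≅ Z^6.

Boundary ∂_1: C_1 → C_0 sends each edge [p,q] (with p < q) to q − p.
The 5×6 boundary matrix has rank 4 and Smith normal form diag(1,1,1,1).

Now H_k = ker ∂_k / im ∂_{k+1}, so:

  H_0: rank C_0 − rank ∂_1 = 5 − 4 = 1, and the invariant factors of ∂_1 are all 1, so H_0 = Z.
  H_1: rank ker ∂_1 − rank ∂_2 = (6 − 4) − 0 = 2, and there is no ∂_2, so H_1 = Z^2.

H_0 ≅ Z,  H_1 ≅ Z^2.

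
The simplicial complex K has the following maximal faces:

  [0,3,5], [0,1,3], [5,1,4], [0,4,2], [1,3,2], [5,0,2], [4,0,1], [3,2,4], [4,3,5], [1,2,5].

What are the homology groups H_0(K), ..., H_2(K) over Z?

H_0 ≅ Z,  H_1 ≅ Z/2Z,  H_2 = 0.

Order the vertices as 0 < 1 < 2 < 3 < 4 < 5. Listing each simplex with vertices in this order, K has dimension 2 with simplices:

  0-simplices (6): [0], [1], [2], [3], [4], [5]
  1-simplices (15): [0,1], [0,2], [0,3], [0,4], [0,5], [1,2], [1,3], [1,4], [1,5], [2,3], [2,4], [2,5], [3,4], [3,5], [4,5]
  2-simplices (10): [0,1,3], [0,1,4], [0,2,4], [0,2,5], [0,3,5], [1,2,3], [1,2,5], [1,4,5], [2,3,4], [3,4,5]

so the chain groups are C_0 ≅ Z^6, C_1 ≅ Z^15, C_2 ≅ Z^10.

∂_1: C_1 → C_0 sends each edge [p,q] (with p < q) to q − p. For instance
  ∂[0,4] = [4] − [0].
The 6×15 boundary matrix has rank 5 and Smith normal form diag(1,1,1,1,1).

The boundary map ∂_2: C_2 → C_1 maps a triangle to the signed sum of its edges. For instance
  ∂[0,1,3] = [1,3] − [0,3] + [0,1],
  ∂[2,3,4] = [3,4] − [2,4] + [2,3].
The 15×10 boundary matrix has rank 10 and Smith normal form diag(1,1,1,1,1,1,1,1,1,2).

From H_k ≅ ker(∂_k) / im(∂_{k+1}) we obtain:

  H_0: rank C_0 − rank ∂_1 = 6 − 5 = 1, and the invariant factors of ∂_1 are all 1, so H_0 ≅ Z.
  H_1: rank ker ∂_1 − rank ∂_2 = (15 − 5) − 10 = 0, and ∂_2 has invariant factor 2 > 1, so H_1 ≅ Z/2Z.
  H_2: rank ker ∂_2 − rank ∂_3 = (10 − 10) − 0 = 0, and there is no ∂_3, so H_2 ≅ 0.

(K is a triangulation of the real projective plane RP^2.)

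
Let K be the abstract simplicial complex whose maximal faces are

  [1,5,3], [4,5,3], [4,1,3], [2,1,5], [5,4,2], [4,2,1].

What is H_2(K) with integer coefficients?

Order the vertices as 1 < 2 < 3 < 4 < 5. Listing each simplex with vertices in this order, K has dimension 2 with simplices:

  0-simplices (5): [1], [2], [3], [4], [5]
  1-simplices (9): [1,2], [1,3], [1,4], [1,5], [2,4], [2,5], [3,4], [3,5], [4,5]
  2-simplices (6): [1,2,4], [1,2,5], [1,3,4], [1,3,5], [2,4,5], [3,4,5]

so the chain groups are C_0 ≅ Z^5, C_1 ≅ Z^9, C_2 ≅ Z^6.

∂_1: C_1 → C_0 is given by ∂[p,q] = [q] − [p]. For instance
  ∂[3,4] = [4] − [3].
This gives a 5×9 integer matrix of rank 4; reducing to Smith normal form yields diagonal entries (1,1,1,1).

The boundary map ∂_2: C_2 → C_1 acts by ∂[p,q,r] = [q,r] − [p,r] + [p,q]. For instance
  ∂[1,2,4] = [2,4] − [1,4] + [1,2],
  ∂[1,3,5] = [3,5] − [1,5] + [1,3].
This gives a 9×6 integer matrix of rank 5; reducing to Smith normal form yields diagonal entries (1,1,1,1,1).

Computing H_k = (kernel of ∂_k) / (image of ∂_{k+1}):

  H_2: rank ker ∂_2 − rank ∂_3 = (6 − 5) − 0 = 1, and there is no ∂_3, so H_2 ≅ Z.

H_2 = Z.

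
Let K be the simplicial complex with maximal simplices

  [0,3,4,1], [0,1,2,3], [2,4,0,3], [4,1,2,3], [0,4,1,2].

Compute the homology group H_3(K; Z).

H_3 = Z.

Take the total order 0 < 1 < 2 < 3 < 4 on the vertex set. Then K (dimension 3) consists of the simplices:

  0-simplices (5): [0], [1], [2], [3], [4]
  1-simplices (10): [0,1], [0,2], [0,3], [0,4], [1,2], [1,3], [1,4], [2,3], [2,4], [3,4]
  2-simplices (10): [0,1,2], [0,1,3], [0,1,4], [0,2,3], [0,2,4], [0,3,4], [1,2,3], [1,2,4], [1,3,4], [2,3,4]
  3-simplices (5): [0,1,2,3], [0,1,2,4], [0,1,3,4], [0,2,3,4], [1,2,3,4]

so the chain groups are C_0 ≅ Z^5, C_1 ≅ Z^10, C_2 ≅ Z^10, C_3 ≅ Z^5.

Boundary ∂_1: C_1 → C_0 is given by ∂[p,q] = [q] − [p]. For instance
  ∂[0,3] = [3] − [0].
As a 5×10 matrix over Z this has rank 4, with invariant factors (1,1,1,1).

Boundary ∂_2: C_2 → C_1 sends each 2-simplex [p,q,r] to [q,r] − [p,r] + [p,q]. For instance
  ∂[1,2,3] = [2,3] − [1,3] + [1,2],
  ∂[0,1,4] = [1,4] − [0,4] + [0,1].
As a 10×10 matrix over Z this has rank 6, with invariant factors (1,1,1,1,1,1).

The boundary map ∂_3: C_3 → C_2 sends each 3-simplex σ to the alternating sum Σ_i (−1)^i (σ with its i-th vertex removed). For instance
  ∂[0,1,2,4] = [1,2,4] − [0,2,4] + [0,1,4] − [0,1,2],
  ∂[0,1,2,3] = [1,2,3] − [0,2,3] + [0,1,3] − [0,1,2].
The 10×5 boundary matrix has rank 4 and Smith normal form diag(1,1,1,1).

From H_k ≅ ker(∂_k) / im(∂_{k+1}) we obtain:

  H_3: rank ker ∂_3 − rank ∂_4 = (5 − 4) − 0 = 1, and there is no ∂_4, so H_3 = Z.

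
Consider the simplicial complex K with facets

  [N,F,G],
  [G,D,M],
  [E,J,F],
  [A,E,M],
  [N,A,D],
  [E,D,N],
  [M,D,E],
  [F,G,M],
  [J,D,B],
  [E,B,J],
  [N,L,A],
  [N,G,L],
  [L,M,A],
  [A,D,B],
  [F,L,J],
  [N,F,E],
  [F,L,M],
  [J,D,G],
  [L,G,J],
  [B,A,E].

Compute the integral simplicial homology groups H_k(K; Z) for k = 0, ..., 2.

H_0 = Z,  H_1 = Z ⊕ Z/2Z,  H_2 = 0.

Order the vertices as A < B < D < E < F < G < J < L < M < N. Listing each simplex with vertices in this order, K has dimension 2 with simplices:

  0-simplices (10): A, B, D, E, F, G, J, L, M, N
  1-simplices (30): AB, AD, AE, AL, AM, AN, BD, BE, BJ, DE, DG, DJ, DM, DN, EF, EJ, EM, EN, FG, FJ, FL, FM, FN, GJ, GL, GM, GN, JL, LM, LN
  2-simplices (20): ABD, ABE, ADN, AEM, ALM, ALN, BDJ, BEJ, DEM, DEN, DGJ, DGM, EFJ, EFN, FGM, FGN, FJL, FLM, GJL, GLN

Hence C_0 ≅ Z^10, C_1 ≅ Z^30, C_2 ≅ Z^20.

Boundary ∂_1: C_1 → C_0 is given by ∂[p,q] = [q] − [p]. For instance
  ∂FM = M − F.
As a 10×30 matrix over Z this has rank 9, with invariant factors (1,1,1,1,1,1,1,1,1).

The boundary map ∂_2: C_2 → C_1 sends each 2-simplex [p,q,r] to [q,r] − [p,r] + [p,q]. For instance
  ∂DGM = GM − DM + DG,
  ∂DEM = EM − DM + DE.
This gives a 30×20 integer matrix of rank 20; reducing to Smith normal form yields diagonal entries (1,1,1,1,1,1,1,1,1,1,1,1,1,1,1,1,1,1,1,2).

Now H_k = ker ∂_k / im ∂_{k+1}, so:

  H_0: rank C_0 − rank ∂_1 = 10 − 9 = 1, and the invariant factors of ∂_1 are all 1, so H_0 = Z.
  H_1: rank ker ∂_1 − rank ∂_2 = (30 − 9) − 20 = 1, and ∂_2 has invariant factor 2 > 1, so H_1 = Z ⊕ Z/2Z.
  H_2: rank ker ∂_2 − rank ∂_3 = (20 − 20) − 0 = 0, and there is no ∂_3, so H_2 = 0.

As a check, the Euler characteristic is 10 − 30 + 20 = 0, which agrees with 1 − 1 + 0 = 0.
(K is a triangulation of the Klein bottle.)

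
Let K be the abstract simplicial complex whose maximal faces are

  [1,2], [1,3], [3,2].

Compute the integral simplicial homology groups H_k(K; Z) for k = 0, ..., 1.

Fix the vertex order 1 < 2 < 3 and write every simplex with vertices in increasing order. Then dim K = 1 and the simplices of K are:

  0-simplices (3): [1], [2], [3]
  1-simplices (3): [1,2], [1,3], [2,3]

so the chain groups are C_0 ≅ Z^3, C_1 ≅ Z^3.

∂_1: C_1 → C_0 maps an edge to its endpoints' difference, ∂[p,q] = q − p. For instance
  ∂[1,2] = [2] − [1].
The 3×3 boundary matrix has rank 2 and Smith normal form diag(1,1).

Computing H_k = (kernel of ∂_k) / (image of ∂_{k+1}):

  H_0: rank C_0 − rank ∂_1 = 3 − 2 = 1, and the invariant factors of ∂_1 are all 1, so H_0 = Z.
  H_1: rank ker ∂_1 − rank ∂_2 = (3 − 2) − 0 = 1, and there is no ∂_2, so H_1 = Z.

As a check, the Euler characteristic is 3 − 3 = 0, which agrees with 1 − 1 = 0.

H_0 ≅ Z,  H_1 ≅ Z.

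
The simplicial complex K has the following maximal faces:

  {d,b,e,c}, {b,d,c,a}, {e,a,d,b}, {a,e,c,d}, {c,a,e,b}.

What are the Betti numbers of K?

We work with the vertex ordering a < b < c < d < e. The simplices of K, each written with vertices in increasing order, are:

  0-simplices (5): a, b, c, d, e
  1-simplices (10): ab, ac, ad, ae, bc, bd, be, cd, ce, de
  2-simplices (10): abc, abd, abe, acd, ace, ade, bcd, bce, bde, cde
  3-simplices (5): abcd, abce, abde, acde, bcde

so the chain groups are C_0 ≅ Z^5, C_1 ≅ Z^10, C_2 ≅ Z^10, C_3 ≅ Z^5.

∂_1: C_1 → C_0 is given by ∂[p,q] = [q] − [p].
This gives a 5×10 integer matrix of rank 4; reducing to Smith normal form yields diagonal entries (1,1,1,1).

∂_2: C_2 → C_1 acts by ∂[p,q,r] = [q,r] − [p,r] + [p,q]. For instance
  ∂ade = de − ae + ad,
  ∂abc = bc − ac + ab.
The resulting 10×10 matrix has rank 6, and its Smith normal form has invariant factors (1,1,1,1,1,1).

∂_3: C_3 → C_2 sends each 3-simplex σ to the alternating sum Σ_i (−1)^i (σ with its i-th vertex removed). For instance
  ∂acde = cde − ade + ace − acd,
  ∂abce = bce − ace + abe − abc.
The 10×5 boundary matrix has rank 4 and Smith normal form diag(1,1,1,1).

From H_k ≅ ker(∂_k) / im(∂_{k+1}) we obtain:

  H_0: rank C_0 − rank ∂_1 = 5 − 4 = 1, and the invariant factors of ∂_1 are all 1, so H_0 = Z.
  H_1: rank ker ∂_1 − rank ∂_2 = (10 − 4) − 6 = 0, and the invariant factors of ∂_2 are all 1, so H_1 = 0.
  H_2: rank ker ∂_2 − rank ∂_3 = (10 − 6) − 4 = 0, and the invariant factors of ∂_3 are all 1, so H_2 = 0.
  H_3: rank ker ∂_3 − rank ∂_4 = (5 − 4) − 0 = 1, and there is no ∂_4, so H_3 = Z.

Hence the Betti numbers are b_0 = 1, b_1 = 0, b_2 = 0, b_3 = 1.

b_0 = 1, b_1 = 0, b_2 = 0, b_3 = 1.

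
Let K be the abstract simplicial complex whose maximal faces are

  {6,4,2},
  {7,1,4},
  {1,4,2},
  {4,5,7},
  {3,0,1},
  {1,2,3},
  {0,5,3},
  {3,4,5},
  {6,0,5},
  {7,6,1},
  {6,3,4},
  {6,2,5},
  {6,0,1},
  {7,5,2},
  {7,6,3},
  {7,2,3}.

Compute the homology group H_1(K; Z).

Take the total order 0 < 1 < 2 < 3 < 4 < 5 < 6 < 7 on the vertex set. Then K (dimension 2) consists of the simplices:

  0-simplices (8): [0], [1], [2], [3], [4], [5], [6], [7]
  1-simplices (24): (24 of them)
  2-simplices (16): [0,1,3], [0,1,6], [0,3,5], [0,5,6], [1,2,3], [1,2,4], [1,4,7], [1,6,7], [2,3,7], [2,4,6], [2,5,6], [2,5,7], [3,4,5], [3,4,6], [3,6,7], [4,5,7]

giving chain groups C_0 ≅ Z^8, C_1 ≅ Z^24, C_2 ≅ Z^16.

∂_1: C_1 → C_0 maps an edge to its endpoints' difference, ∂[p,q] = q − p. For instance
  ∂[5,7] = [7] − [5].
This gives a 8×24 integer matrix of rank 7; reducing to Smith normal form yields diagonal entries (1,1,1,1,1,1,1).

The boundary map ∂_2: C_2 → C_1 maps a triangle to the signed sum of its edges. For instance
  ∂[2,5,7] = [5,7] − [2,7] + [2,5],
  ∂[3,4,6] = [4,6] − [3,6] + [3,4].
The 24×16 boundary matrix has rank 15 and Smith normal form diag(1,1,1,1,1,1,1,1,1,1,1,1,1,1,1).

Now H_k = ker ∂_k / im ∂_{k+1}, so:

  H_1: rank ker ∂_1 − rank ∂_2 = (24 − 7) − 15 = 2, and the invariant factors of ∂_2 are all 1, so H_1 = Z^2.

H_1 ≅ Z^2.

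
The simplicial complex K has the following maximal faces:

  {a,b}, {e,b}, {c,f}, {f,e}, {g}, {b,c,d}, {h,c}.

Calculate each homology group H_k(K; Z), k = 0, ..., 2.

H_0 = Z^2,  H_1 = Z,  H_2 = 0.

We work with the vertex ordering a < b < c < d < e < f < g < h. The simplices of K, each written with vertices in increasing order, are:

  0-simplices (8): a, b, c, d, e, f, g, h
  1-simplices (8): ab, bc, bd, be, cd, cf, ch, ef
  2-simplices (1): bcd

giving chain groups C_0 ≅ Z^8, C_1 ≅ Z^8, C_2 ≅ Z^1.

∂_1: C_1 → C_0 sends each edge [p,q] (with p < q) to q − p.
The 8×8 boundary matrix has rank 6 and Smith normal form diag(1,1,1,1,1,1).

The boundary map ∂_2: C_2 → C_1 acts by ∂[p,q,r] = [q,r] − [p,r] + [p,q]. For instance
  ∂bcd = cd − bd + bc.
This gives a 8×1 integer matrix of rank 1; reducing to Smith normal form yields diagonal entries (1).

From H_k ≅ ker(∂_k) / im(∂_{k+1}) we obtain:

  H_0: rank C_0 − rank ∂_1 = 8 − 6 = 2, and the invariant factors of ∂_1 are all 1, so H_0 ≅ Z^2.
  H_1: rank ker ∂_1 − rank ∂_2 = (8 − 6) − 1 = 1, and the invariant factors of ∂_2 are all 1, so H_1 ≅ Z.
  H_2: rank ker ∂_2 − rank ∂_3 = (1 − 1) − 0 = 0, and there is no ∂_3, so H_2 ≅ 0.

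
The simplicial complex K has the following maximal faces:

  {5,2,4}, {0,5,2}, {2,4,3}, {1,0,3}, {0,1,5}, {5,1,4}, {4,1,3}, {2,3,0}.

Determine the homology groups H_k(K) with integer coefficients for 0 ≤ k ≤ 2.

We work with the vertex ordering 0 < 1 < 2 < 3 < 4 < 5. The simplices of K, each written with vertices in increasing order, are:

  0-simplices (6): [0], [1], [2], [3], [4], [5]
  1-simplices (12): [0,1], [0,2], [0,3], [0,5], [1,3], [1,4], [1,5], [2,3], [2,4], [2,5], [3,4], [4,5]
  2-simplices (8): [0,1,3], [0,1,5], [0,2,3], [0,2,5], [1,3,4], [1,4,5], [2,3,4], [2,4,5]

so the chain groups are C_0 ≅ Z^6, C_1 ≅ Z^12, C_2 ≅ Z^8.

The boundary map ∂_1: C_1 → C_0 maps an edge to its endpoints' difference, ∂[p,q] = q − p. For instance
  ∂[0,3] = [3] − [0].
As a 6×12 matrix over Z this has rank 5, with invariant factors (1,1,1,1,1).

∂_2: C_2 → C_1 maps a triangle to the signed sum of its edges. For instance
  ∂[2,3,4] = [3,4] − [2,4] + [2,3],
  ∂[1,3,4] = [3,4] − [1,4] + [1,3].
As a 12×8 matrix over Z this has rank 7, with invariant factors (1,1,1,1,1,1,1).

Now H_k = ker ∂_k / im ∂_{k+1}, so:

  H_0: rank C_0 − rank ∂_1 = 6 − 5 = 1, and the invariant factors of ∂_1 are all 1, so H_0 = Z.
  H_1: rank ker ∂_1 − rank ∂_2 = (12 − 5) − 7 = 0, and the invariant factors of ∂_2 are all 1, so H_1 = 0.
  H_2: rank ker ∂_2 − rank ∂_3 = (8 − 7) − 0 = 1, and there is no ∂_3, so H_2 = Z.

(K is a triangulation of the 2-sphere S^2.)

H_0 ≅ Z,  H_1 = 0,  H_2 ≅ Z.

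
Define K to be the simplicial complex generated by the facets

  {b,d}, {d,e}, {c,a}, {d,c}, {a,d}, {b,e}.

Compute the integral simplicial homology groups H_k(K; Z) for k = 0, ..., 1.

H_0 = Z,  H_1 = Z^2.

Order the vertices as a < b < c < d < e. Listing each simplex with vertices in this order, K has dimension 1 with simplices:

  0-simplices (5): a, b, c, d, e
  1-simplices (6): ac, ad, bd, be, cd, de

giving chain groups C_0 ≅ Z^5, C_1 ≅ Z^6.

The boundary map ∂_1: C_1 → C_0 sends each edge [p,q] (with p < q) to q − p. For instance
  ∂de = e − d.
The 5×6 boundary matrix has rank 4 and Smith normal form diag(1,1,1,1).

Now H_k = ker ∂_k / im ∂_{k+1}, so:

  H_0: rank C_0 − rank ∂_1 = 5 − 4 = 1, and the invariant factors of ∂_1 are all 1, so H_0 ≅ Z.
  H_1: rank ker ∂_1 − rank ∂_2 = (6 − 4) − 0 = 2, and there is no ∂_2, so H_1 ≅ Z^2.

(K is a triangulation of a wedge of 2 circles.)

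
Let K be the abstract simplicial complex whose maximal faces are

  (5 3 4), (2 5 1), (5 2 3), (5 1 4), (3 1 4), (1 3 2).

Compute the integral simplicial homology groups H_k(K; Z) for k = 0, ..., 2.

H_0 ≅ Z,  H_1 = 0,  H_2 ≅ Z.

We work with the vertex ordering 1 < 2 < 3 < 4 < 5. The simplices of K, each written with vertices in increasing order, are:

  0-simplices (5): [1], [2], [3], [4], [5]
  1-simplices (9): [1,2], [1,3], [1,4], [1,5], [2,3], [2,5], [3,4], [3,5], [4,5]
  2-simplices (6): [1,2,3], [1,2,5], [1,3,4], [1,4,5], [2,3,5], [3,4,5]

giving chain groups C_0 ≅ Z^5, C_1 ≅ Z^9, C_2 ≅ Z^6.

∂_1: C_1 → C_0 maps an edge to its endpoints' difference, ∂[p,q] = q − p.
The resulting 5×9 matrix has rank 4, and its Smith normal form has invariant factors (1,1,1,1).

The boundary map ∂_2: C_2 → C_1 maps a triangle to the signed sum of its edges. For instance
  ∂[1,4,5] = [4,5] − [1,5] + [1,4],
  ∂[2,3,5] = [3,5] − [2,5] + [2,3].
The resulting 9×6 matrix has rank 5, and its Smith normal form has invariant factors (1,1,1,1,1).

Now H_k = ker ∂_k / im ∂_{k+1}, so:

  H_0: rank C_0 − rank ∂_1 = 5 − 4 = 1, and the invariant factors of ∂_1 are all 1, so H_0 = Z.
  H_1: rank ker ∂_1 − rank ∂_2 = (9 − 4) − 5 = 0, and the invariant factors of ∂_2 are all 1, so H_1 = 0.
  H_2: rank ker ∂_2 − rank ∂_3 = (6 − 5) − 0 = 1, and there is no ∂_3, so H_2 = Z.

As a check, the Euler characteristic is 5 − 9 + 6 = 2, which agrees with 1 − 0 + 1 = 2.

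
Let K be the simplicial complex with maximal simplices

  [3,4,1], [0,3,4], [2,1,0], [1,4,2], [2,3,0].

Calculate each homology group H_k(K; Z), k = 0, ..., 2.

We work with the vertex ordering 0 < 1 < 2 < 3 < 4. The simplices of K, each written with vertices in increasing order, are:

  0-simplices (5): [0], [1], [2], [3], [4]
  1-simplices (10): [0,1], [0,2], [0,3], [0,4], [1,2], [1,3], [1,4], [2,3], [2,4], [3,4]
  2-simplices (5): [0,1,2], [0,2,3], [0,3,4], [1,2,4], [1,3,4]

giving chain groups C_0 ≅ Z^5, C_1 ≅ Z^10, C_2 ≅ Z^5.

Boundary ∂_1: C_1 → C_0 maps an edge to its endpoints' difference, ∂[p,q] = q − p. For instance
  ∂[3,4] = [4] − [3].
As a 5×10 matrix over Z this has rank 4, with invariant factors (1,1,1,1).

The boundary map ∂_2: C_2 → C_1 sends each 2-simplex [p,q,r] to [q,r] − [p,r] + [p,q]. For instance
  ∂[0,3,4] = [3,4] − [0,4] + [0,3],
  ∂[0,2,3] = [2,3] − [0,3] + [0,2].
As a 10×5 matrix over Z this has rank 5, with invariant factors (1,1,1,1,1).

Reading off H_k = ker ∂_k / im ∂_{k+1}:

  H_0: rank C_0 − rank ∂_1 = 5 − 4 = 1, and the invariant factors of ∂_1 are all 1, so H_0 ≅ Z.
  H_1: rank ker ∂_1 − rank ∂_2 = (10 − 4) − 5 = 1, and the invariant factors of ∂_2 are all 1, so H_1 ≅ Z.
  H_2: rank ker ∂_2 − rank ∂_3 = (5 − 5) − 0 = 0, and there is no ∂_3, so H_2 ≅ 0.

H_0 = Z,  H_1 = Z,  H_2 = 0.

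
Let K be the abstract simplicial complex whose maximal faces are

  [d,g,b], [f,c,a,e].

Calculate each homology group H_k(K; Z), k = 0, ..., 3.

H_0 ≅ Z^2,  H_1 = 0,  H_2 = 0,  H_3 = 0.

K has 7 vertices, 9 edges, 5 triangles, 1 3-simplex.
rank ∂_0 = 0, rank ∂_1 = 5 ⇒ b_0 = 7 − 0 − 5 = 2; all invariant factors of ∂_1 are 1 so no torsion. So H_0 ≅ Z^2.
rank ∂_1 = 5, rank ∂_2 = 4 ⇒ b_1 = 9 − 5 − 4 = 0; all invariant factors of ∂_2 are 1 so no torsion. So H_1 ≅ 0.
rank ∂_2 = 4, rank ∂_3 = 1 ⇒ b_2 = 5 − 4 − 1 = 0; all invariant factors of ∂_3 are 1 so no torsion. So H_2 ≅ 0.
rank ∂_3 = 1, rank ∂_4 = 0 ⇒ b_3 = 1 − 1 − 0 = 0. So H_3 ≅ 0.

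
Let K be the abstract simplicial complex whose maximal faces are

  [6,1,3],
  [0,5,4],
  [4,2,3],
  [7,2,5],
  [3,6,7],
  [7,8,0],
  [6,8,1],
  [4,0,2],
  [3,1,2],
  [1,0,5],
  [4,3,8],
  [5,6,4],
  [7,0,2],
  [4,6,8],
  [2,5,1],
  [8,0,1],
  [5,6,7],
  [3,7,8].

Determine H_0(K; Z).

H_0 ≅ Z.

Take the total order 0 < 1 < 2 < 3 < 4 < 5 < 6 < 7 < 8 on the vertex set. Then K (dimension 2) consists of the simplices:

  0-simplices (9): [0], [1], [2], [3], [4], [5], [6], [7], [8]
  1-simplices (27): (27 of them)
  2-simplices (18): [0,1,5], [0,1,8], [0,2,4], [0,2,7], [0,4,5], [0,7,8], [1,2,3], [1,2,5], [1,3,6], [1,6,8], [2,3,4], [2,5,7], [3,4,8], [3,6,7], [3,7,8], [4,5,6], [4,6,8], [5,6,7]

so the chain groups are C_0 ≅ Z^9, C_1 ≅ Z^27, C_2 ≅ Z^18.

∂_1: C_1 → C_0 sends each edge [p,q] (with p < q) to q − p. For instance
  ∂[2,3] = [3] − [2].
As a 9×27 matrix over Z this has rank 8, with invariant factors (1,1,1,1,1,1,1,1).

∂_2: C_2 → C_1 acts by ∂[p,q,r] = [q,r] − [p,r] + [p,q]. For instance
  ∂[4,5,6] = [5,6] − [4,6] + [4,5],
  ∂[1,2,5] = [2,5] − [1,5] + [1,2].
This gives a 27×18 integer matrix of rank 18; reducing to Smith normal form yields diagonal entries (1,1,1,1,1,1,1,1,1,1,1,1,1,1,1,1,1,2).

Computing H_k = (kernel of ∂_k) / (image of ∂_{k+1}):

  H_0: rank C_0 − rank ∂_1 = 9 − 8 = 1, and the invariant factors of ∂_1 are all 1, so H_0 = Z.

(K is a triangulation of the Klein bottle.)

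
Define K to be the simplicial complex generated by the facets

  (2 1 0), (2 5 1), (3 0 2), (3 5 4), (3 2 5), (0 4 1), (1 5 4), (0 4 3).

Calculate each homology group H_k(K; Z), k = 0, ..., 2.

H_0 ≅ Z,  H_1 = 0,  H_2 ≅ Z.

Fix the vertex order 0 < 1 < 2 < 3 < 4 < 5 and write every simplex with vertices in increasing order. Then dim K = 2 and the simplices of K are:

  0-simplices (6): [0], [1], [2], [3], [4], [5]
  1-simplices (12): [0,1], [0,2], [0,3], [0,4], [1,2], [1,4], [1,5], [2,3], [2,5], [3,4], [3,5], [4,5]
  2-simplices (8): [0,1,2], [0,1,4], [0,2,3], [0,3,4], [1,2,5], [1,4,5], [2,3,5], [3,4,5]

giving chain groups C_0 ≅ Z^6, C_1 ≅ Z^12, C_2 ≅ Z^8.

∂_1: C_1 → C_0 maps an edge to its endpoints' difference, ∂[p,q] = q − p. For instance
  ∂[3,4] = [4] − [3].
The resulting 6×12 matrix has rank 5, and its Smith normal form has invariant factors (1,1,1,1,1).

Boundary ∂_2: C_2 → C_1 maps a triangle to the signed sum of its edges. For instance
  ∂[0,1,2] = [1,2] − [0,2] + [0,1],
  ∂[2,3,5] = [3,5] − [2,5] + [2,3].
The 12×8 boundary matrix has rank 7 and Smith normal form diag(1,1,1,1,1,1,1).

Now H_k = ker ∂_k / im ∂_{k+1}, so:

  H_0: rank C_0 − rank ∂_1 = 6 − 5 = 1, and the invariant factors of ∂_1 are all 1, so H_0 = Z.
  H_1: rank ker ∂_1 − rank ∂_2 = (12 − 5) − 7 = 0, and the invariant factors of ∂_2 are all 1, so H_1 = 0.
  H_2: rank ker ∂_2 − rank ∂_3 = (8 − 7) − 0 = 1, and there is no ∂_3, so H_2 = Z.

(K is a triangulation of the 2-sphere S^2.)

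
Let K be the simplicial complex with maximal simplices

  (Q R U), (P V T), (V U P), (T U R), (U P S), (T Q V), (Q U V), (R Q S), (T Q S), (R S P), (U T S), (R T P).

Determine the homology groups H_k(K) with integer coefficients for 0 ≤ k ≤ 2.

H_0 ≅ Z,  H_1 ≅ Z/2,  H_2 = 0.

Take the total order P < Q < R < S < T < U < V on the vertex set. Then K (dimension 2) consists of the simplices:

  0-simplices (7): P, Q, R, S, T, U, V
  1-simplices (18): PR, PS, PT, PU, PV, QR, QS, QT, QU, QV, RS, RT, RU, ST, SU, TU, TV, UV
  2-simplices (12): PRS, PRT, PSU, PTV, PUV, QRS, QRU, QST, QTV, QUV, RTU, STU

giving chain groups C_0 ≅ Z^7, C_1 ≅ Z^18, C_2 ≅ Z^12.

The boundary map ∂_1: C_1 → C_0 maps an edge to its endpoints' difference, ∂[p,q] = q − p. For instance
  ∂ST = T − S.
This gives a 7×18 integer matrix of rank 6; reducing to Smith normal form yields diagonal entries (1,1,1,1,1,1).

The boundary map ∂_2: C_2 → C_1 sends each 2-simplex [p,q,r] to [q,r] − [p,r] + [p,q]. For instance
  ∂QRU = RU − QU + QR,
  ∂PRS = RS − PS + PR.
The 18×12 boundary matrix has rank 12 and Smith normal form diag(1,1,1,1,1,1,1,1,1,1,1,2).

Computing H_k = (kernel of ∂_k) / (image of ∂_{k+1}):

  H_0: rank C_0 − rank ∂_1 = 7 − 6 = 1, and the invariant factors of ∂_1 are all 1, so H_0 = Z.
  H_1: rank ker ∂_1 − rank ∂_2 = (18 − 6) − 12 = 0, and ∂_2 has invariant factor 2 > 1, so H_1 = Z/2.
  H_2: rank ker ∂_2 − rank ∂_3 = (12 − 12) − 0 = 0, and there is no ∂_3, so H_2 = 0.

(K is a triangulation of the real projective plane RP^2.)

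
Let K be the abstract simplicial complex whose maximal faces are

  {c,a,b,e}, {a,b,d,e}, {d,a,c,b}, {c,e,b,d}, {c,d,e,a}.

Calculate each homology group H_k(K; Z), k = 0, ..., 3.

Order the vertices as a < b < c < d < e. Listing each simplex with vertices in this order, K has dimension 3 with simplices:

  0-simplices (5): a, b, c, d, e
  1-simplices (10): ab, ac, ad, ae, bc, bd, be, cd, ce, de
  2-simplices (10): abc, abd, abe, acd, ace, ade, bcd, bce, bde, cde
  3-simplices (5): abcd, abce, abde, acde, bcde

Hence C_0 ≅ Z^5, C_1 ≅ Z^10, C_2 ≅ Z^10, C_3 ≅ Z^5.

Boundary ∂_1: C_1 → C_0 sends each edge [p,q] (with p < q) to q − p.
The resulting 5×10 matrix has rank 4, and its Smith normal form has invariant factors (1,1,1,1).

The boundary map ∂_2: C_2 → C_1 sends each 2-simplex [p,q,r] to [q,r] − [p,r] + [p,q]. For instance
  ∂acd = cd − ad + ac,
  ∂bcd = cd − bd + bc.
The 10×10 boundary matrix has rank 6 and Smith normal form diag(1,1,1,1,1,1).

∂_3: C_3 → C_2 sends each 3-simplex σ to the alternating sum Σ_i (−1)^i (σ with its i-th vertex removed). For instance
  ∂abcd = bcd − acd + abd − abc,
  ∂acde = cde − ade + ace − acd.
This gives a 10×5 integer matrix of rank 4; reducing to Smith normal form yields diagonal entries (1,1,1,1).

From H_k ≅ ker(∂_k) / im(∂_{k+1}) we obtain:

  H_0: rank C_0 − rank ∂_1 = 5 − 4 = 1, and the invariant factors of ∂_1 are all 1, so H_0 ≅ Z.
  H_1: rank ker ∂_1 − rank ∂_2 = (10 − 4) − 6 = 0, and the invariant factors of ∂_2 are all 1, so H_1 ≅ 0.
  H_2: rank ker ∂_2 − rank ∂_3 = (10 − 6) − 4 = 0, and the invariant factors of ∂_3 are all 1, so H_2 ≅ 0.
  H_3: rank ker ∂_3 − rank ∂_4 = (5 − 4) − 0 = 1, and there is no ∂_4, so H_3 ≅ Z.

As a check, the Euler characteristic is 5 − 10 + 10 − 5 = 0, which agrees with 1 − 0 + 0 − 1 = 0.

H_0 = Z,  H_1 = 0,  H_2 = 0,  H_3 = Z.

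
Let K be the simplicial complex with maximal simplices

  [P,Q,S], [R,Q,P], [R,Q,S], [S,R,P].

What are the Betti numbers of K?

b_0 = 1, b_1 = 0, b_2 = 1.

Order the vertices as P < Q < R < S. Listing each simplex with vertices in this order, K has dimension 2 with simplices:

  0-simplices (4): P, Q, R, S
  1-simplices (6): PQ, PR, PS, QR, QS, RS
  2-simplices (4): PQR, PQS, PRS, QRS

so the chain groups are C_0 ≅ Z^4, C_1 ≅ Z^6, C_2 ≅ Z^4.

∂_1: C_1 → C_0 sends each edge [p,q] (with p < q) to q − p. For instance
  ∂QS = S − Q.
As a 4×6 matrix over Z this has rank 3, with invariant factors (1,1,1).

Boundary ∂_2: C_2 → C_1 maps a triangle to the signed sum of its edges. For instance
  ∂PQR = QR − PR + PQ,
  ∂PRS = RS − PS + PR.
The 6×4 boundary matrix has rank 3 and Smith normal form diag(1,1,1).

Reading off H_k = ker ∂_k / im ∂_{k+1}:

  H_0: rank C_0 − rank ∂_1 = 4 − 3 = 1, and the invariant factors of ∂_1 are all 1, so H_0 ≅ Z.
  H_1: rank ker ∂_1 − rank ∂_2 = (6 − 3) − 3 = 0, and the invariant factors of ∂_2 are all 1, so H_1 ≅ 0.
  H_2: rank ker ∂_2 − rank ∂_3 = (4 − 3) − 0 = 1, and there is no ∂_3, so H_2 ≅ Z.

As a check, the Euler characteristic is 4 − 6 + 4 = 2, which agrees with 1 − 0 + 1 = 2.

Hence the Betti numbers are b_0 = 1, b_1 = 0, b_2 = 1.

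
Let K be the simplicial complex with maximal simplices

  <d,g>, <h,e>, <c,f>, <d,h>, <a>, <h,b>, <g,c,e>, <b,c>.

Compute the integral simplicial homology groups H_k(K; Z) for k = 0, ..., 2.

Order the vertices as a < b < c < d < e < f < g < h. Listing each simplex with vertices in this order, K has dimension 2 with simplices:

  0-simplices (8): a, b, c, d, e, f, g, h
  1-simplices (9): bc, bh, ce, cf, cg, dg, dh, eg, eh
  2-simplices (1): ceg

Hence C_0 ≅ Z^8, C_1 ≅ Z^9, C_2 ≅ Z^1.

∂_1: C_1 → C_0 maps an edge to its endpoints' difference, ∂[p,q] = q − p.
As a 8×9 matrix over Z this has rank 6, with invariant factors (1,1,1,1,1,1).

The boundary map ∂_2: C_2 → C_1 acts by ∂[p,q,r] = [q,r] − [p,r] + [p,q]. For instance
  ∂ceg = eg − cg + ce.
As a 9×1 matrix over Z this has rank 1, with invariant factors (1).

Now H_k = ker ∂_k / im ∂_{k+1}, so:

  H_0: rank C_0 − rank ∂_1 = 8 − 6 = 2, and the invariant factors of ∂_1 are all 1, so H_0 = Z^2.
  H_1: rank ker ∂_1 − rank ∂_2 = (9 − 6) − 1 = 2, and the invariant factors of ∂_2 are all 1, so H_1 = Z^2.
  H_2: rank ker ∂_2 − rank ∂_3 = (1 − 1) − 0 = 0, and there is no ∂_3, so H_2 = 0.

As a check, the Euler characteristic is 8 − 9 + 1 = 0, which agrees with 2 − 2 + 0 = 0.

H_0 = Z^2,  H_1 = Z^2,  H_2 = 0.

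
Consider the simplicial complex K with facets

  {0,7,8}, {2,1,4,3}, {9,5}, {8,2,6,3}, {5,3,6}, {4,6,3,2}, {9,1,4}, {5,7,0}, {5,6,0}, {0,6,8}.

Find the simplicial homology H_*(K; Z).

We work with the vertex ordering 0 < 1 < 2 < 3 < 4 < 5 < 6 < 7 < 8 < 9. The simplices of K, each written with vertices in increasing order, are:

  0-simplices (10): [0], [1], [2], [3], [4], [5], [6], [7], [8], [9]
  1-simplices (23): [0,5], [0,6], [0,7], [0,8], [1,2], [1,3], [1,4], [1,9], [2,3], [2,4], [2,6], [2,8], [3,4], [3,5], [3,6], [3,8], [4,6], [4,9], [5,6], [5,7], [5,9], [6,8], [7,8]
  2-simplices (16): [0,5,6], [0,5,7], [0,6,8], [0,7,8], [1,2,3], [1,2,4], [1,3,4], [1,4,9], [2,3,4], [2,3,6], [2,3,8], [2,4,6], [2,6,8], [3,4,6], [3,5,6], [3,6,8]
  3-simplices (3): [1,2,3,4], [2,3,4,6], [2,3,6,8]

so the chain groups are C_0 ≅ Z^10, C_1 ≅ Z^23, C_2 ≅ Z^16, C_3 ≅ Z^3.

Boundary ∂_1: C_1 → C_0 is given by ∂[p,q] = [q] − [p]. For instance
  ∂[0,5] = [5] − [0].
The resulting 10×23 matrix has rank 9, and its Smith normal form has invariant factors (1,1,1,1,1,1,1,1,1).

The boundary map ∂_2: C_2 → C_1 sends each 2-simplex [p,q,r] to [q,r] − [p,r] + [p,q]. For instance
  ∂[1,3,4] = [3,4] − [1,4] + [1,3],
  ∂[3,4,6] = [4,6] − [3,6] + [3,4].
This gives a 23×16 integer matrix of rank 13; reducing to Smith normal form yields diagonal entries (1,1,1,1,1,1,1,1,1,1,1,1,1).

The boundary map ∂_3: C_3 → C_2 sends each 3-simplex σ to the alternating sum Σ_i (−1)^i (σ with its i-th vertex removed). For instance
  ∂[1,2,3,4] = [2,3,4] − [1,3,4] + [1,2,4] − [1,2,3],
  ∂[2,3,6,8] = [3,6,8] − [2,6,8] + [2,3,8] − [2,3,6].
The resulting 16×3 matrix has rank 3, and its Smith normal form has invariant factors (1,1,1).

Now H_k = ker ∂_k / im ∂_{k+1}, so:

  H_0: rank C_0 − rank ∂_1 = 10 − 9 = 1, and the invariant factors of ∂_1 are all 1, so H_0 = Z.
  H_1: rank ker ∂_1 − rank ∂_2 = (23 − 9) − 13 = 1, and the invariant factors of ∂_2 are all 1, so H_1 = Z.
  H_2: rank ker ∂_2 − rank ∂_3 = (16 − 13) − 3 = 0, and the invariant factors of ∂_3 are all 1, so H_2 = 0.
  H_3: rank ker ∂_3 − rank ∂_4 = (3 − 3) − 0 = 0, and there is no ∂_4, so H_3 = 0.

As a check, the Euler characteristic is 10 − 23 + 16 − 3 = 0, which agrees with 1 − 1 + 0 − 0 = 0.

H_0 ≅ Z,  H_1 ≅ Z,  H_2 = 0,  H_3 = 0.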